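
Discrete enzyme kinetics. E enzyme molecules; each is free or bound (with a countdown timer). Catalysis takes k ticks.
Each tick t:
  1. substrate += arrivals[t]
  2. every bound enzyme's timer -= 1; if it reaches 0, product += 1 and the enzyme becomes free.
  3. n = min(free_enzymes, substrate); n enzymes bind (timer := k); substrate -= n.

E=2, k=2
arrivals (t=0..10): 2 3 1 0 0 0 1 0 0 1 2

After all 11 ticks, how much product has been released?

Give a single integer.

Answer: 7

Derivation:
t=0: arr=2 -> substrate=0 bound=2 product=0
t=1: arr=3 -> substrate=3 bound=2 product=0
t=2: arr=1 -> substrate=2 bound=2 product=2
t=3: arr=0 -> substrate=2 bound=2 product=2
t=4: arr=0 -> substrate=0 bound=2 product=4
t=5: arr=0 -> substrate=0 bound=2 product=4
t=6: arr=1 -> substrate=0 bound=1 product=6
t=7: arr=0 -> substrate=0 bound=1 product=6
t=8: arr=0 -> substrate=0 bound=0 product=7
t=9: arr=1 -> substrate=0 bound=1 product=7
t=10: arr=2 -> substrate=1 bound=2 product=7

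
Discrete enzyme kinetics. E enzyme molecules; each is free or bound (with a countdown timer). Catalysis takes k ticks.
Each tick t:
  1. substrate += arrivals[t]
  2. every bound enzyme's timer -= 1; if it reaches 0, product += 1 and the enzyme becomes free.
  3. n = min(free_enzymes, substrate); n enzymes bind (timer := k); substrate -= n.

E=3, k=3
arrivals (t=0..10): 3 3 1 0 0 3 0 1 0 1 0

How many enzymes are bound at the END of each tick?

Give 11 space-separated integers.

Answer: 3 3 3 3 3 3 3 3 3 3 3

Derivation:
t=0: arr=3 -> substrate=0 bound=3 product=0
t=1: arr=3 -> substrate=3 bound=3 product=0
t=2: arr=1 -> substrate=4 bound=3 product=0
t=3: arr=0 -> substrate=1 bound=3 product=3
t=4: arr=0 -> substrate=1 bound=3 product=3
t=5: arr=3 -> substrate=4 bound=3 product=3
t=6: arr=0 -> substrate=1 bound=3 product=6
t=7: arr=1 -> substrate=2 bound=3 product=6
t=8: arr=0 -> substrate=2 bound=3 product=6
t=9: arr=1 -> substrate=0 bound=3 product=9
t=10: arr=0 -> substrate=0 bound=3 product=9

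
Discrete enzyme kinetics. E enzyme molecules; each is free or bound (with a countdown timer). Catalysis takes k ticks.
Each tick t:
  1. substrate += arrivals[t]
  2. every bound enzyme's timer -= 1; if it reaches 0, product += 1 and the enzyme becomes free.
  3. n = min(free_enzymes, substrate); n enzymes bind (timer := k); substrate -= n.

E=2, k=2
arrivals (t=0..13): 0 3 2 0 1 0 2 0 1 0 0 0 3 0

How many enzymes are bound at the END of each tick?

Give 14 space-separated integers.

t=0: arr=0 -> substrate=0 bound=0 product=0
t=1: arr=3 -> substrate=1 bound=2 product=0
t=2: arr=2 -> substrate=3 bound=2 product=0
t=3: arr=0 -> substrate=1 bound=2 product=2
t=4: arr=1 -> substrate=2 bound=2 product=2
t=5: arr=0 -> substrate=0 bound=2 product=4
t=6: arr=2 -> substrate=2 bound=2 product=4
t=7: arr=0 -> substrate=0 bound=2 product=6
t=8: arr=1 -> substrate=1 bound=2 product=6
t=9: arr=0 -> substrate=0 bound=1 product=8
t=10: arr=0 -> substrate=0 bound=1 product=8
t=11: arr=0 -> substrate=0 bound=0 product=9
t=12: arr=3 -> substrate=1 bound=2 product=9
t=13: arr=0 -> substrate=1 bound=2 product=9

Answer: 0 2 2 2 2 2 2 2 2 1 1 0 2 2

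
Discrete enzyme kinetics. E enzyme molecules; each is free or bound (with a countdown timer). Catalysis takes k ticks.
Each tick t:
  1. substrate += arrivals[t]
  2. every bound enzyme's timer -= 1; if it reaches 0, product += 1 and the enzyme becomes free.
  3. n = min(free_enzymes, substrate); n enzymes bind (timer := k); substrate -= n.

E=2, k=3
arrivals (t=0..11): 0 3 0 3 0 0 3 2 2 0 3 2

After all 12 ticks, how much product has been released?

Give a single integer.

Answer: 6

Derivation:
t=0: arr=0 -> substrate=0 bound=0 product=0
t=1: arr=3 -> substrate=1 bound=2 product=0
t=2: arr=0 -> substrate=1 bound=2 product=0
t=3: arr=3 -> substrate=4 bound=2 product=0
t=4: arr=0 -> substrate=2 bound=2 product=2
t=5: arr=0 -> substrate=2 bound=2 product=2
t=6: arr=3 -> substrate=5 bound=2 product=2
t=7: arr=2 -> substrate=5 bound=2 product=4
t=8: arr=2 -> substrate=7 bound=2 product=4
t=9: arr=0 -> substrate=7 bound=2 product=4
t=10: arr=3 -> substrate=8 bound=2 product=6
t=11: arr=2 -> substrate=10 bound=2 product=6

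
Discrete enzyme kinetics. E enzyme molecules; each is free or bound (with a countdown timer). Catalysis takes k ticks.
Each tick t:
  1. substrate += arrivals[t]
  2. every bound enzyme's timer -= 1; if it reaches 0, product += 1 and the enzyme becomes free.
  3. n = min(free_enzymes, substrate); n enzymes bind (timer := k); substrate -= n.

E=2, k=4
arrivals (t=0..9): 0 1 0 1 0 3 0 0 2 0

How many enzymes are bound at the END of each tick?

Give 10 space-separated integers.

Answer: 0 1 1 2 2 2 2 2 2 2

Derivation:
t=0: arr=0 -> substrate=0 bound=0 product=0
t=1: arr=1 -> substrate=0 bound=1 product=0
t=2: arr=0 -> substrate=0 bound=1 product=0
t=3: arr=1 -> substrate=0 bound=2 product=0
t=4: arr=0 -> substrate=0 bound=2 product=0
t=5: arr=3 -> substrate=2 bound=2 product=1
t=6: arr=0 -> substrate=2 bound=2 product=1
t=7: arr=0 -> substrate=1 bound=2 product=2
t=8: arr=2 -> substrate=3 bound=2 product=2
t=9: arr=0 -> substrate=2 bound=2 product=3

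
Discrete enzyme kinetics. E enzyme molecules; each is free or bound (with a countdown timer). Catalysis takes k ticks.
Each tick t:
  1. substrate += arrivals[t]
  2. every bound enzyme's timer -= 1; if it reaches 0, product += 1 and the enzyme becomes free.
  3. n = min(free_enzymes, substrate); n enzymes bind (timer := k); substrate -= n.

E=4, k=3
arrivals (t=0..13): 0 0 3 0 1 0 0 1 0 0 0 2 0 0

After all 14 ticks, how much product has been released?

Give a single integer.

Answer: 5

Derivation:
t=0: arr=0 -> substrate=0 bound=0 product=0
t=1: arr=0 -> substrate=0 bound=0 product=0
t=2: arr=3 -> substrate=0 bound=3 product=0
t=3: arr=0 -> substrate=0 bound=3 product=0
t=4: arr=1 -> substrate=0 bound=4 product=0
t=5: arr=0 -> substrate=0 bound=1 product=3
t=6: arr=0 -> substrate=0 bound=1 product=3
t=7: arr=1 -> substrate=0 bound=1 product=4
t=8: arr=0 -> substrate=0 bound=1 product=4
t=9: arr=0 -> substrate=0 bound=1 product=4
t=10: arr=0 -> substrate=0 bound=0 product=5
t=11: arr=2 -> substrate=0 bound=2 product=5
t=12: arr=0 -> substrate=0 bound=2 product=5
t=13: arr=0 -> substrate=0 bound=2 product=5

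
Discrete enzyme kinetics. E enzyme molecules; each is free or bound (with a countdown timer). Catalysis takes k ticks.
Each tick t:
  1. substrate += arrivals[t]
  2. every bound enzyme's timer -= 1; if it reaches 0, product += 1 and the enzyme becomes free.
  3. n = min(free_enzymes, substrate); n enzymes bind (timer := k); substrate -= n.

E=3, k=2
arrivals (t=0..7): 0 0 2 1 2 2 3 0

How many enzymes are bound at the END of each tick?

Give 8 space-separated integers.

t=0: arr=0 -> substrate=0 bound=0 product=0
t=1: arr=0 -> substrate=0 bound=0 product=0
t=2: arr=2 -> substrate=0 bound=2 product=0
t=3: arr=1 -> substrate=0 bound=3 product=0
t=4: arr=2 -> substrate=0 bound=3 product=2
t=5: arr=2 -> substrate=1 bound=3 product=3
t=6: arr=3 -> substrate=2 bound=3 product=5
t=7: arr=0 -> substrate=1 bound=3 product=6

Answer: 0 0 2 3 3 3 3 3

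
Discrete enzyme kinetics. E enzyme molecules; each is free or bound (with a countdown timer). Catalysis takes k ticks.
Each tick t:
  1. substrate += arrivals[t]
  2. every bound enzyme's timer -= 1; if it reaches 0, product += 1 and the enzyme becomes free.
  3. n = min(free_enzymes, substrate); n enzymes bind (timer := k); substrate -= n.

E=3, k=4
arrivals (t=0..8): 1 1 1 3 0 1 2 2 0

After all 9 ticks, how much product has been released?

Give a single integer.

t=0: arr=1 -> substrate=0 bound=1 product=0
t=1: arr=1 -> substrate=0 bound=2 product=0
t=2: arr=1 -> substrate=0 bound=3 product=0
t=3: arr=3 -> substrate=3 bound=3 product=0
t=4: arr=0 -> substrate=2 bound=3 product=1
t=5: arr=1 -> substrate=2 bound=3 product=2
t=6: arr=2 -> substrate=3 bound=3 product=3
t=7: arr=2 -> substrate=5 bound=3 product=3
t=8: arr=0 -> substrate=4 bound=3 product=4

Answer: 4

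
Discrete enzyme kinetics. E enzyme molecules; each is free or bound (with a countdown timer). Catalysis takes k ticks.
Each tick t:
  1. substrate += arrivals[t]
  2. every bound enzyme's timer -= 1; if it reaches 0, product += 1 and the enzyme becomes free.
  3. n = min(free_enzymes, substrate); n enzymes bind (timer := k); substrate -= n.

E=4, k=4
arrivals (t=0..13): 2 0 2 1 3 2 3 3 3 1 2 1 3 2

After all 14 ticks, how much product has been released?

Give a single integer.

t=0: arr=2 -> substrate=0 bound=2 product=0
t=1: arr=0 -> substrate=0 bound=2 product=0
t=2: arr=2 -> substrate=0 bound=4 product=0
t=3: arr=1 -> substrate=1 bound=4 product=0
t=4: arr=3 -> substrate=2 bound=4 product=2
t=5: arr=2 -> substrate=4 bound=4 product=2
t=6: arr=3 -> substrate=5 bound=4 product=4
t=7: arr=3 -> substrate=8 bound=4 product=4
t=8: arr=3 -> substrate=9 bound=4 product=6
t=9: arr=1 -> substrate=10 bound=4 product=6
t=10: arr=2 -> substrate=10 bound=4 product=8
t=11: arr=1 -> substrate=11 bound=4 product=8
t=12: arr=3 -> substrate=12 bound=4 product=10
t=13: arr=2 -> substrate=14 bound=4 product=10

Answer: 10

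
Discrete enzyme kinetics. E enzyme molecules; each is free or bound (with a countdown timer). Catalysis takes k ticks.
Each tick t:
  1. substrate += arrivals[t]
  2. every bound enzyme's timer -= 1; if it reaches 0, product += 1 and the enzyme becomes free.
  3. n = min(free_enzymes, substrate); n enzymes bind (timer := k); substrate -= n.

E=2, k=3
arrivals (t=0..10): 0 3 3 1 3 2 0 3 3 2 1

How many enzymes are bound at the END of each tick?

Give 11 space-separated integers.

Answer: 0 2 2 2 2 2 2 2 2 2 2

Derivation:
t=0: arr=0 -> substrate=0 bound=0 product=0
t=1: arr=3 -> substrate=1 bound=2 product=0
t=2: arr=3 -> substrate=4 bound=2 product=0
t=3: arr=1 -> substrate=5 bound=2 product=0
t=4: arr=3 -> substrate=6 bound=2 product=2
t=5: arr=2 -> substrate=8 bound=2 product=2
t=6: arr=0 -> substrate=8 bound=2 product=2
t=7: arr=3 -> substrate=9 bound=2 product=4
t=8: arr=3 -> substrate=12 bound=2 product=4
t=9: arr=2 -> substrate=14 bound=2 product=4
t=10: arr=1 -> substrate=13 bound=2 product=6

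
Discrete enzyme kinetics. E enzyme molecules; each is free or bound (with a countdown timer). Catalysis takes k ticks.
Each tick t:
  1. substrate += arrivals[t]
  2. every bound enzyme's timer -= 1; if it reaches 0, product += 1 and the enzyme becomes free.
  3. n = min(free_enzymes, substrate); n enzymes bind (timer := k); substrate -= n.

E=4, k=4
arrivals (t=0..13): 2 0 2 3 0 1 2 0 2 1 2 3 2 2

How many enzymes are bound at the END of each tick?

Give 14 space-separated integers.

t=0: arr=2 -> substrate=0 bound=2 product=0
t=1: arr=0 -> substrate=0 bound=2 product=0
t=2: arr=2 -> substrate=0 bound=4 product=0
t=3: arr=3 -> substrate=3 bound=4 product=0
t=4: arr=0 -> substrate=1 bound=4 product=2
t=5: arr=1 -> substrate=2 bound=4 product=2
t=6: arr=2 -> substrate=2 bound=4 product=4
t=7: arr=0 -> substrate=2 bound=4 product=4
t=8: arr=2 -> substrate=2 bound=4 product=6
t=9: arr=1 -> substrate=3 bound=4 product=6
t=10: arr=2 -> substrate=3 bound=4 product=8
t=11: arr=3 -> substrate=6 bound=4 product=8
t=12: arr=2 -> substrate=6 bound=4 product=10
t=13: arr=2 -> substrate=8 bound=4 product=10

Answer: 2 2 4 4 4 4 4 4 4 4 4 4 4 4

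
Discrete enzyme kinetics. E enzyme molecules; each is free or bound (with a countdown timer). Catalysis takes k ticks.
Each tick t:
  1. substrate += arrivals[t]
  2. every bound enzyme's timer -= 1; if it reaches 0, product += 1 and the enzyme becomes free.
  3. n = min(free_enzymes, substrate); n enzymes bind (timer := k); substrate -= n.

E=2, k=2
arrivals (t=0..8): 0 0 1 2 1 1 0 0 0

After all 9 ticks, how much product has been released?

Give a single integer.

Answer: 5

Derivation:
t=0: arr=0 -> substrate=0 bound=0 product=0
t=1: arr=0 -> substrate=0 bound=0 product=0
t=2: arr=1 -> substrate=0 bound=1 product=0
t=3: arr=2 -> substrate=1 bound=2 product=0
t=4: arr=1 -> substrate=1 bound=2 product=1
t=5: arr=1 -> substrate=1 bound=2 product=2
t=6: arr=0 -> substrate=0 bound=2 product=3
t=7: arr=0 -> substrate=0 bound=1 product=4
t=8: arr=0 -> substrate=0 bound=0 product=5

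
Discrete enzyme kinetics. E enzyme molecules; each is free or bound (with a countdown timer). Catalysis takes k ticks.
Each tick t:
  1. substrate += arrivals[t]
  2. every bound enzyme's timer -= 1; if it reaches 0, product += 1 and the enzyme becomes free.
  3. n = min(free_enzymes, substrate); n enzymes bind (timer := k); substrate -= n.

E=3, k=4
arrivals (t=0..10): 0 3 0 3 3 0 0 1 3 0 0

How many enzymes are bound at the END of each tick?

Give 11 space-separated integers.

Answer: 0 3 3 3 3 3 3 3 3 3 3

Derivation:
t=0: arr=0 -> substrate=0 bound=0 product=0
t=1: arr=3 -> substrate=0 bound=3 product=0
t=2: arr=0 -> substrate=0 bound=3 product=0
t=3: arr=3 -> substrate=3 bound=3 product=0
t=4: arr=3 -> substrate=6 bound=3 product=0
t=5: arr=0 -> substrate=3 bound=3 product=3
t=6: arr=0 -> substrate=3 bound=3 product=3
t=7: arr=1 -> substrate=4 bound=3 product=3
t=8: arr=3 -> substrate=7 bound=3 product=3
t=9: arr=0 -> substrate=4 bound=3 product=6
t=10: arr=0 -> substrate=4 bound=3 product=6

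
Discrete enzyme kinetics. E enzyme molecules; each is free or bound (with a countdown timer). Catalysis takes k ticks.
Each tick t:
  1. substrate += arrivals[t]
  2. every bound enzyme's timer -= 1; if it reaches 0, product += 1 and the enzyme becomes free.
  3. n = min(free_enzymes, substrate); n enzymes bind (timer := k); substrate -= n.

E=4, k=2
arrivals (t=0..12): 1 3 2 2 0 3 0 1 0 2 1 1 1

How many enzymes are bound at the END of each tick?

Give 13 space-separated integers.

Answer: 1 4 4 4 3 3 3 1 1 2 3 2 2

Derivation:
t=0: arr=1 -> substrate=0 bound=1 product=0
t=1: arr=3 -> substrate=0 bound=4 product=0
t=2: arr=2 -> substrate=1 bound=4 product=1
t=3: arr=2 -> substrate=0 bound=4 product=4
t=4: arr=0 -> substrate=0 bound=3 product=5
t=5: arr=3 -> substrate=0 bound=3 product=8
t=6: arr=0 -> substrate=0 bound=3 product=8
t=7: arr=1 -> substrate=0 bound=1 product=11
t=8: arr=0 -> substrate=0 bound=1 product=11
t=9: arr=2 -> substrate=0 bound=2 product=12
t=10: arr=1 -> substrate=0 bound=3 product=12
t=11: arr=1 -> substrate=0 bound=2 product=14
t=12: arr=1 -> substrate=0 bound=2 product=15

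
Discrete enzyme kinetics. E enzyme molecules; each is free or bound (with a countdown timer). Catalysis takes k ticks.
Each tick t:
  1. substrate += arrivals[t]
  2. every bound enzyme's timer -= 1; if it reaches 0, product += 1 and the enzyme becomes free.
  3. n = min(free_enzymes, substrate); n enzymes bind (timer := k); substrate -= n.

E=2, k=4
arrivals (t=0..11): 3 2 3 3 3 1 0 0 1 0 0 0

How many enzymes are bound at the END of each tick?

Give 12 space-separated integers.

t=0: arr=3 -> substrate=1 bound=2 product=0
t=1: arr=2 -> substrate=3 bound=2 product=0
t=2: arr=3 -> substrate=6 bound=2 product=0
t=3: arr=3 -> substrate=9 bound=2 product=0
t=4: arr=3 -> substrate=10 bound=2 product=2
t=5: arr=1 -> substrate=11 bound=2 product=2
t=6: arr=0 -> substrate=11 bound=2 product=2
t=7: arr=0 -> substrate=11 bound=2 product=2
t=8: arr=1 -> substrate=10 bound=2 product=4
t=9: arr=0 -> substrate=10 bound=2 product=4
t=10: arr=0 -> substrate=10 bound=2 product=4
t=11: arr=0 -> substrate=10 bound=2 product=4

Answer: 2 2 2 2 2 2 2 2 2 2 2 2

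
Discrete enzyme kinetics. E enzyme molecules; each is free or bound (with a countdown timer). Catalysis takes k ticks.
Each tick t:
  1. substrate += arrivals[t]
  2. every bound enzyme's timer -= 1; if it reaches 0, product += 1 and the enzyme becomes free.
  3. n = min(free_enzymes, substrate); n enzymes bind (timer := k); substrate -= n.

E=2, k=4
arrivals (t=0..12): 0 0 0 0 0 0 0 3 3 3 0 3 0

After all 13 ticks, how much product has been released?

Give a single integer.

Answer: 2

Derivation:
t=0: arr=0 -> substrate=0 bound=0 product=0
t=1: arr=0 -> substrate=0 bound=0 product=0
t=2: arr=0 -> substrate=0 bound=0 product=0
t=3: arr=0 -> substrate=0 bound=0 product=0
t=4: arr=0 -> substrate=0 bound=0 product=0
t=5: arr=0 -> substrate=0 bound=0 product=0
t=6: arr=0 -> substrate=0 bound=0 product=0
t=7: arr=3 -> substrate=1 bound=2 product=0
t=8: arr=3 -> substrate=4 bound=2 product=0
t=9: arr=3 -> substrate=7 bound=2 product=0
t=10: arr=0 -> substrate=7 bound=2 product=0
t=11: arr=3 -> substrate=8 bound=2 product=2
t=12: arr=0 -> substrate=8 bound=2 product=2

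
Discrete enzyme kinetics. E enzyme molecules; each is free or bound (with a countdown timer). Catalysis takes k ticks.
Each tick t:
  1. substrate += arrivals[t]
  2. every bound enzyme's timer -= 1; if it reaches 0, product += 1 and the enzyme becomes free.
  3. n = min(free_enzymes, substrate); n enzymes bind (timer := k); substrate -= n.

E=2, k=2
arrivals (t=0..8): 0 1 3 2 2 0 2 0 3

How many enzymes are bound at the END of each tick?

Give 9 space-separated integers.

t=0: arr=0 -> substrate=0 bound=0 product=0
t=1: arr=1 -> substrate=0 bound=1 product=0
t=2: arr=3 -> substrate=2 bound=2 product=0
t=3: arr=2 -> substrate=3 bound=2 product=1
t=4: arr=2 -> substrate=4 bound=2 product=2
t=5: arr=0 -> substrate=3 bound=2 product=3
t=6: arr=2 -> substrate=4 bound=2 product=4
t=7: arr=0 -> substrate=3 bound=2 product=5
t=8: arr=3 -> substrate=5 bound=2 product=6

Answer: 0 1 2 2 2 2 2 2 2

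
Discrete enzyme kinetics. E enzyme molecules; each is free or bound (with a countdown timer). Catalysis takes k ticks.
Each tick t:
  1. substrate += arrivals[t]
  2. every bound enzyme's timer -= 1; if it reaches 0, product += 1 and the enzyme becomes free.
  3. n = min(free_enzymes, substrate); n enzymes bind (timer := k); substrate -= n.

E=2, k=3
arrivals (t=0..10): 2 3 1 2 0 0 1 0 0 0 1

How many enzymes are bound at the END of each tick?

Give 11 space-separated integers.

Answer: 2 2 2 2 2 2 2 2 2 2 2

Derivation:
t=0: arr=2 -> substrate=0 bound=2 product=0
t=1: arr=3 -> substrate=3 bound=2 product=0
t=2: arr=1 -> substrate=4 bound=2 product=0
t=3: arr=2 -> substrate=4 bound=2 product=2
t=4: arr=0 -> substrate=4 bound=2 product=2
t=5: arr=0 -> substrate=4 bound=2 product=2
t=6: arr=1 -> substrate=3 bound=2 product=4
t=7: arr=0 -> substrate=3 bound=2 product=4
t=8: arr=0 -> substrate=3 bound=2 product=4
t=9: arr=0 -> substrate=1 bound=2 product=6
t=10: arr=1 -> substrate=2 bound=2 product=6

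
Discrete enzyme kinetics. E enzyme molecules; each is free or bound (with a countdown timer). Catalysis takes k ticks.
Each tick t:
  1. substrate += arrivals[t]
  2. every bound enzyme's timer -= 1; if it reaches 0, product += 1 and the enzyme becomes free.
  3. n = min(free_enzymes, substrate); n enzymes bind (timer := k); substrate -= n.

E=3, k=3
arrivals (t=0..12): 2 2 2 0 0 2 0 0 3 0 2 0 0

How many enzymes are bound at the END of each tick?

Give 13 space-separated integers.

Answer: 2 3 3 3 3 3 3 2 3 3 3 3 2

Derivation:
t=0: arr=2 -> substrate=0 bound=2 product=0
t=1: arr=2 -> substrate=1 bound=3 product=0
t=2: arr=2 -> substrate=3 bound=3 product=0
t=3: arr=0 -> substrate=1 bound=3 product=2
t=4: arr=0 -> substrate=0 bound=3 product=3
t=5: arr=2 -> substrate=2 bound=3 product=3
t=6: arr=0 -> substrate=0 bound=3 product=5
t=7: arr=0 -> substrate=0 bound=2 product=6
t=8: arr=3 -> substrate=2 bound=3 product=6
t=9: arr=0 -> substrate=0 bound=3 product=8
t=10: arr=2 -> substrate=2 bound=3 product=8
t=11: arr=0 -> substrate=1 bound=3 product=9
t=12: arr=0 -> substrate=0 bound=2 product=11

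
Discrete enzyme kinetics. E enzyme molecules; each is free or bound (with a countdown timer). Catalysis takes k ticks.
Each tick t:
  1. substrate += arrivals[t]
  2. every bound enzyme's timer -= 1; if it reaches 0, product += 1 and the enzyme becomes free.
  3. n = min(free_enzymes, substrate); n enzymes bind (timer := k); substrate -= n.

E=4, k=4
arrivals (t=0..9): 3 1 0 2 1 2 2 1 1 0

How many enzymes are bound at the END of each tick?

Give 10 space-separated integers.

t=0: arr=3 -> substrate=0 bound=3 product=0
t=1: arr=1 -> substrate=0 bound=4 product=0
t=2: arr=0 -> substrate=0 bound=4 product=0
t=3: arr=2 -> substrate=2 bound=4 product=0
t=4: arr=1 -> substrate=0 bound=4 product=3
t=5: arr=2 -> substrate=1 bound=4 product=4
t=6: arr=2 -> substrate=3 bound=4 product=4
t=7: arr=1 -> substrate=4 bound=4 product=4
t=8: arr=1 -> substrate=2 bound=4 product=7
t=9: arr=0 -> substrate=1 bound=4 product=8

Answer: 3 4 4 4 4 4 4 4 4 4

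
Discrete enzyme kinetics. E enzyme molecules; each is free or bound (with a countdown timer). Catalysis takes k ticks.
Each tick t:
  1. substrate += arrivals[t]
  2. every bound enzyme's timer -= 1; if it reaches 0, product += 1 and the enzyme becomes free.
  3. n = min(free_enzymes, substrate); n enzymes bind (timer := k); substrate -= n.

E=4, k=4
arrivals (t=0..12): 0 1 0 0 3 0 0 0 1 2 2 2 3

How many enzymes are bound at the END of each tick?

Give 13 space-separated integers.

t=0: arr=0 -> substrate=0 bound=0 product=0
t=1: arr=1 -> substrate=0 bound=1 product=0
t=2: arr=0 -> substrate=0 bound=1 product=0
t=3: arr=0 -> substrate=0 bound=1 product=0
t=4: arr=3 -> substrate=0 bound=4 product=0
t=5: arr=0 -> substrate=0 bound=3 product=1
t=6: arr=0 -> substrate=0 bound=3 product=1
t=7: arr=0 -> substrate=0 bound=3 product=1
t=8: arr=1 -> substrate=0 bound=1 product=4
t=9: arr=2 -> substrate=0 bound=3 product=4
t=10: arr=2 -> substrate=1 bound=4 product=4
t=11: arr=2 -> substrate=3 bound=4 product=4
t=12: arr=3 -> substrate=5 bound=4 product=5

Answer: 0 1 1 1 4 3 3 3 1 3 4 4 4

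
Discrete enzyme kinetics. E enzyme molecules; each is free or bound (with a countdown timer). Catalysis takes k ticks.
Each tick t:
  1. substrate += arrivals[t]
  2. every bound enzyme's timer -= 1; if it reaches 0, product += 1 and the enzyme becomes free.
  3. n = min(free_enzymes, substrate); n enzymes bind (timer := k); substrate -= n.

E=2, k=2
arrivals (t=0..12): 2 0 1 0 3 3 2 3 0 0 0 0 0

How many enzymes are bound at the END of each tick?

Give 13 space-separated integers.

t=0: arr=2 -> substrate=0 bound=2 product=0
t=1: arr=0 -> substrate=0 bound=2 product=0
t=2: arr=1 -> substrate=0 bound=1 product=2
t=3: arr=0 -> substrate=0 bound=1 product=2
t=4: arr=3 -> substrate=1 bound=2 product=3
t=5: arr=3 -> substrate=4 bound=2 product=3
t=6: arr=2 -> substrate=4 bound=2 product=5
t=7: arr=3 -> substrate=7 bound=2 product=5
t=8: arr=0 -> substrate=5 bound=2 product=7
t=9: arr=0 -> substrate=5 bound=2 product=7
t=10: arr=0 -> substrate=3 bound=2 product=9
t=11: arr=0 -> substrate=3 bound=2 product=9
t=12: arr=0 -> substrate=1 bound=2 product=11

Answer: 2 2 1 1 2 2 2 2 2 2 2 2 2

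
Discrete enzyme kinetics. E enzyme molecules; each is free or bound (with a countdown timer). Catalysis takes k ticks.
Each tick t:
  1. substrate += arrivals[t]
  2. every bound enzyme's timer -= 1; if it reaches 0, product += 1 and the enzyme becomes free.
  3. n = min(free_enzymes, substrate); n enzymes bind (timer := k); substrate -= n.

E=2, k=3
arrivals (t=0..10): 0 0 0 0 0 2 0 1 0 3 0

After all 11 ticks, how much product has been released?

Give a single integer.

Answer: 2

Derivation:
t=0: arr=0 -> substrate=0 bound=0 product=0
t=1: arr=0 -> substrate=0 bound=0 product=0
t=2: arr=0 -> substrate=0 bound=0 product=0
t=3: arr=0 -> substrate=0 bound=0 product=0
t=4: arr=0 -> substrate=0 bound=0 product=0
t=5: arr=2 -> substrate=0 bound=2 product=0
t=6: arr=0 -> substrate=0 bound=2 product=0
t=7: arr=1 -> substrate=1 bound=2 product=0
t=8: arr=0 -> substrate=0 bound=1 product=2
t=9: arr=3 -> substrate=2 bound=2 product=2
t=10: arr=0 -> substrate=2 bound=2 product=2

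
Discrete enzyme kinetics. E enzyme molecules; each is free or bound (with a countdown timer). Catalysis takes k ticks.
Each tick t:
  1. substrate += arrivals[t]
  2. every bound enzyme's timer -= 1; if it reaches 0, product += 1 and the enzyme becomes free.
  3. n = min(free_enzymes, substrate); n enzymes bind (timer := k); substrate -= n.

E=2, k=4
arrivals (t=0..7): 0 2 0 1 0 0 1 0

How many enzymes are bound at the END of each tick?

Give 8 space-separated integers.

Answer: 0 2 2 2 2 1 2 2

Derivation:
t=0: arr=0 -> substrate=0 bound=0 product=0
t=1: arr=2 -> substrate=0 bound=2 product=0
t=2: arr=0 -> substrate=0 bound=2 product=0
t=3: arr=1 -> substrate=1 bound=2 product=0
t=4: arr=0 -> substrate=1 bound=2 product=0
t=5: arr=0 -> substrate=0 bound=1 product=2
t=6: arr=1 -> substrate=0 bound=2 product=2
t=7: arr=0 -> substrate=0 bound=2 product=2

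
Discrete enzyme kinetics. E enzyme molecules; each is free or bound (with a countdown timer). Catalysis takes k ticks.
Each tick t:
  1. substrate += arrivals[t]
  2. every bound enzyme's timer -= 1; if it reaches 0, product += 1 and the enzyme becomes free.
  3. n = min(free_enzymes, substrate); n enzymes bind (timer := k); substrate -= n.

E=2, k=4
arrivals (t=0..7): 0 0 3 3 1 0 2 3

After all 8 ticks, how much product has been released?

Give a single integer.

Answer: 2

Derivation:
t=0: arr=0 -> substrate=0 bound=0 product=0
t=1: arr=0 -> substrate=0 bound=0 product=0
t=2: arr=3 -> substrate=1 bound=2 product=0
t=3: arr=3 -> substrate=4 bound=2 product=0
t=4: arr=1 -> substrate=5 bound=2 product=0
t=5: arr=0 -> substrate=5 bound=2 product=0
t=6: arr=2 -> substrate=5 bound=2 product=2
t=7: arr=3 -> substrate=8 bound=2 product=2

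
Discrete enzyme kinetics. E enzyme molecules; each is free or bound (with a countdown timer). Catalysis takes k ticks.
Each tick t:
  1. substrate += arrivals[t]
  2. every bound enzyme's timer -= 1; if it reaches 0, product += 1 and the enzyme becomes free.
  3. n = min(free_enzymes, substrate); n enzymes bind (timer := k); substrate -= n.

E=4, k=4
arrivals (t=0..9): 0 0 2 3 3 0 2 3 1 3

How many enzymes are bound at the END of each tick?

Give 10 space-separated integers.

t=0: arr=0 -> substrate=0 bound=0 product=0
t=1: arr=0 -> substrate=0 bound=0 product=0
t=2: arr=2 -> substrate=0 bound=2 product=0
t=3: arr=3 -> substrate=1 bound=4 product=0
t=4: arr=3 -> substrate=4 bound=4 product=0
t=5: arr=0 -> substrate=4 bound=4 product=0
t=6: arr=2 -> substrate=4 bound=4 product=2
t=7: arr=3 -> substrate=5 bound=4 product=4
t=8: arr=1 -> substrate=6 bound=4 product=4
t=9: arr=3 -> substrate=9 bound=4 product=4

Answer: 0 0 2 4 4 4 4 4 4 4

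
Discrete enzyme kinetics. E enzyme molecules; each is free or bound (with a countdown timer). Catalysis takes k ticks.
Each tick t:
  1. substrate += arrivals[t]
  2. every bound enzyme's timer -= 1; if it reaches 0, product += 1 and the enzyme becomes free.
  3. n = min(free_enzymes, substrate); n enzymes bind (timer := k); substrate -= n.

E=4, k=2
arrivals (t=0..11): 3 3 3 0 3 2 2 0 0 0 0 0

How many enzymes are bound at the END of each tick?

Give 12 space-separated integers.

t=0: arr=3 -> substrate=0 bound=3 product=0
t=1: arr=3 -> substrate=2 bound=4 product=0
t=2: arr=3 -> substrate=2 bound=4 product=3
t=3: arr=0 -> substrate=1 bound=4 product=4
t=4: arr=3 -> substrate=1 bound=4 product=7
t=5: arr=2 -> substrate=2 bound=4 product=8
t=6: arr=2 -> substrate=1 bound=4 product=11
t=7: arr=0 -> substrate=0 bound=4 product=12
t=8: arr=0 -> substrate=0 bound=1 product=15
t=9: arr=0 -> substrate=0 bound=0 product=16
t=10: arr=0 -> substrate=0 bound=0 product=16
t=11: arr=0 -> substrate=0 bound=0 product=16

Answer: 3 4 4 4 4 4 4 4 1 0 0 0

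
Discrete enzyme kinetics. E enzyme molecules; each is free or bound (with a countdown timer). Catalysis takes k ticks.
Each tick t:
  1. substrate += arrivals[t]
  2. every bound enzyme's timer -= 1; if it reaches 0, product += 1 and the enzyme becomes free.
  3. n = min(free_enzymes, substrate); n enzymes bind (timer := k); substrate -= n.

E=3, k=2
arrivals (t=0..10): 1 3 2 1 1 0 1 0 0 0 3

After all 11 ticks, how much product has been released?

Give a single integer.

t=0: arr=1 -> substrate=0 bound=1 product=0
t=1: arr=3 -> substrate=1 bound=3 product=0
t=2: arr=2 -> substrate=2 bound=3 product=1
t=3: arr=1 -> substrate=1 bound=3 product=3
t=4: arr=1 -> substrate=1 bound=3 product=4
t=5: arr=0 -> substrate=0 bound=2 product=6
t=6: arr=1 -> substrate=0 bound=2 product=7
t=7: arr=0 -> substrate=0 bound=1 product=8
t=8: arr=0 -> substrate=0 bound=0 product=9
t=9: arr=0 -> substrate=0 bound=0 product=9
t=10: arr=3 -> substrate=0 bound=3 product=9

Answer: 9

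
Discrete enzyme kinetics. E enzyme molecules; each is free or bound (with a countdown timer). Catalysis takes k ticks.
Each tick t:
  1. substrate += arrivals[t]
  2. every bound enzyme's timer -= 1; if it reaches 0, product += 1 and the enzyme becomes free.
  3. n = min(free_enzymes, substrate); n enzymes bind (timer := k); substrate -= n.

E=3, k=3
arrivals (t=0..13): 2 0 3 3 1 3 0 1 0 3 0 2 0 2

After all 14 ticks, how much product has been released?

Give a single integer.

Answer: 11

Derivation:
t=0: arr=2 -> substrate=0 bound=2 product=0
t=1: arr=0 -> substrate=0 bound=2 product=0
t=2: arr=3 -> substrate=2 bound=3 product=0
t=3: arr=3 -> substrate=3 bound=3 product=2
t=4: arr=1 -> substrate=4 bound=3 product=2
t=5: arr=3 -> substrate=6 bound=3 product=3
t=6: arr=0 -> substrate=4 bound=3 product=5
t=7: arr=1 -> substrate=5 bound=3 product=5
t=8: arr=0 -> substrate=4 bound=3 product=6
t=9: arr=3 -> substrate=5 bound=3 product=8
t=10: arr=0 -> substrate=5 bound=3 product=8
t=11: arr=2 -> substrate=6 bound=3 product=9
t=12: arr=0 -> substrate=4 bound=3 product=11
t=13: arr=2 -> substrate=6 bound=3 product=11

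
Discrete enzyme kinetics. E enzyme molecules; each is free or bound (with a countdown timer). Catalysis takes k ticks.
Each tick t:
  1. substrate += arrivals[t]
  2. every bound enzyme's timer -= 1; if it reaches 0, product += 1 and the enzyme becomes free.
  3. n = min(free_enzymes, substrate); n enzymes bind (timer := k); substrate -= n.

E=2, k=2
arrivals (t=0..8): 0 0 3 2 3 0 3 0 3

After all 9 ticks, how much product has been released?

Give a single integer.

Answer: 6

Derivation:
t=0: arr=0 -> substrate=0 bound=0 product=0
t=1: arr=0 -> substrate=0 bound=0 product=0
t=2: arr=3 -> substrate=1 bound=2 product=0
t=3: arr=2 -> substrate=3 bound=2 product=0
t=4: arr=3 -> substrate=4 bound=2 product=2
t=5: arr=0 -> substrate=4 bound=2 product=2
t=6: arr=3 -> substrate=5 bound=2 product=4
t=7: arr=0 -> substrate=5 bound=2 product=4
t=8: arr=3 -> substrate=6 bound=2 product=6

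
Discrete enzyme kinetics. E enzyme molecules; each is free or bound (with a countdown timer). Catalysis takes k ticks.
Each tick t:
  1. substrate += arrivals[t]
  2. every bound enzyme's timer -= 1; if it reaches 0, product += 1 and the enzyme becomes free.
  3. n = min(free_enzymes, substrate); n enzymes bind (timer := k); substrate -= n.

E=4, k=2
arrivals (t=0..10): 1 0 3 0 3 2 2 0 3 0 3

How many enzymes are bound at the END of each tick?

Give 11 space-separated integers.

Answer: 1 1 3 3 3 4 4 3 3 3 3

Derivation:
t=0: arr=1 -> substrate=0 bound=1 product=0
t=1: arr=0 -> substrate=0 bound=1 product=0
t=2: arr=3 -> substrate=0 bound=3 product=1
t=3: arr=0 -> substrate=0 bound=3 product=1
t=4: arr=3 -> substrate=0 bound=3 product=4
t=5: arr=2 -> substrate=1 bound=4 product=4
t=6: arr=2 -> substrate=0 bound=4 product=7
t=7: arr=0 -> substrate=0 bound=3 product=8
t=8: arr=3 -> substrate=0 bound=3 product=11
t=9: arr=0 -> substrate=0 bound=3 product=11
t=10: arr=3 -> substrate=0 bound=3 product=14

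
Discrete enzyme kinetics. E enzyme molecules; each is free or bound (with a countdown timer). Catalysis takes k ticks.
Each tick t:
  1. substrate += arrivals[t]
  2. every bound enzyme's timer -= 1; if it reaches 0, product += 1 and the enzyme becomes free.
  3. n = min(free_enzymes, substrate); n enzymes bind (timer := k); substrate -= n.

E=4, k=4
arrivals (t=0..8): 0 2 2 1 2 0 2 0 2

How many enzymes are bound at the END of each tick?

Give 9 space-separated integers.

t=0: arr=0 -> substrate=0 bound=0 product=0
t=1: arr=2 -> substrate=0 bound=2 product=0
t=2: arr=2 -> substrate=0 bound=4 product=0
t=3: arr=1 -> substrate=1 bound=4 product=0
t=4: arr=2 -> substrate=3 bound=4 product=0
t=5: arr=0 -> substrate=1 bound=4 product=2
t=6: arr=2 -> substrate=1 bound=4 product=4
t=7: arr=0 -> substrate=1 bound=4 product=4
t=8: arr=2 -> substrate=3 bound=4 product=4

Answer: 0 2 4 4 4 4 4 4 4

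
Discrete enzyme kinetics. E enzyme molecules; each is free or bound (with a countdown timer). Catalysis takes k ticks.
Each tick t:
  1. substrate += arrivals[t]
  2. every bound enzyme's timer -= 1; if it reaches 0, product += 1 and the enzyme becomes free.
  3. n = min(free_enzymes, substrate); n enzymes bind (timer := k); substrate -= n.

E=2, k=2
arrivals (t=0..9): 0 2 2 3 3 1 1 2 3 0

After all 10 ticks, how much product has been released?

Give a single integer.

Answer: 8

Derivation:
t=0: arr=0 -> substrate=0 bound=0 product=0
t=1: arr=2 -> substrate=0 bound=2 product=0
t=2: arr=2 -> substrate=2 bound=2 product=0
t=3: arr=3 -> substrate=3 bound=2 product=2
t=4: arr=3 -> substrate=6 bound=2 product=2
t=5: arr=1 -> substrate=5 bound=2 product=4
t=6: arr=1 -> substrate=6 bound=2 product=4
t=7: arr=2 -> substrate=6 bound=2 product=6
t=8: arr=3 -> substrate=9 bound=2 product=6
t=9: arr=0 -> substrate=7 bound=2 product=8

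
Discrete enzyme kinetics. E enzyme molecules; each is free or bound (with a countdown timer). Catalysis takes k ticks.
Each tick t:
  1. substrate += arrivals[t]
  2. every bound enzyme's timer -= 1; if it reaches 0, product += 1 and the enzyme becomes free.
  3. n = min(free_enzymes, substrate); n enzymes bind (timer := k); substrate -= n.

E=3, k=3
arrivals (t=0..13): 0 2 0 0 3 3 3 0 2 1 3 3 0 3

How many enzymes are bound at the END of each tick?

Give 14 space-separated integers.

t=0: arr=0 -> substrate=0 bound=0 product=0
t=1: arr=2 -> substrate=0 bound=2 product=0
t=2: arr=0 -> substrate=0 bound=2 product=0
t=3: arr=0 -> substrate=0 bound=2 product=0
t=4: arr=3 -> substrate=0 bound=3 product=2
t=5: arr=3 -> substrate=3 bound=3 product=2
t=6: arr=3 -> substrate=6 bound=3 product=2
t=7: arr=0 -> substrate=3 bound=3 product=5
t=8: arr=2 -> substrate=5 bound=3 product=5
t=9: arr=1 -> substrate=6 bound=3 product=5
t=10: arr=3 -> substrate=6 bound=3 product=8
t=11: arr=3 -> substrate=9 bound=3 product=8
t=12: arr=0 -> substrate=9 bound=3 product=8
t=13: arr=3 -> substrate=9 bound=3 product=11

Answer: 0 2 2 2 3 3 3 3 3 3 3 3 3 3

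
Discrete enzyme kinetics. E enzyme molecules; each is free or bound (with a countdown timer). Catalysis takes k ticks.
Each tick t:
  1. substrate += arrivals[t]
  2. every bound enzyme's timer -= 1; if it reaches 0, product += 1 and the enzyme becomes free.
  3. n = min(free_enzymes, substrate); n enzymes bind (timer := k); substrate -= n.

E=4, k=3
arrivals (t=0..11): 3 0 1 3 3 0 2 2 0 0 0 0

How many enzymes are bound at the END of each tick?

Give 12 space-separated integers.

t=0: arr=3 -> substrate=0 bound=3 product=0
t=1: arr=0 -> substrate=0 bound=3 product=0
t=2: arr=1 -> substrate=0 bound=4 product=0
t=3: arr=3 -> substrate=0 bound=4 product=3
t=4: arr=3 -> substrate=3 bound=4 product=3
t=5: arr=0 -> substrate=2 bound=4 product=4
t=6: arr=2 -> substrate=1 bound=4 product=7
t=7: arr=2 -> substrate=3 bound=4 product=7
t=8: arr=0 -> substrate=2 bound=4 product=8
t=9: arr=0 -> substrate=0 bound=3 product=11
t=10: arr=0 -> substrate=0 bound=3 product=11
t=11: arr=0 -> substrate=0 bound=2 product=12

Answer: 3 3 4 4 4 4 4 4 4 3 3 2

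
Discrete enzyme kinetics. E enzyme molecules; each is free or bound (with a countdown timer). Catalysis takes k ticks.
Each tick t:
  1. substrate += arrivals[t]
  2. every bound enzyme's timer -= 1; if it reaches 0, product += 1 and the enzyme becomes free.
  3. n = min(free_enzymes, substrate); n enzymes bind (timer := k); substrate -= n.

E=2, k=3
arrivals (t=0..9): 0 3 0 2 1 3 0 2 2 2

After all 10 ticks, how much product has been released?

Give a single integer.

Answer: 4

Derivation:
t=0: arr=0 -> substrate=0 bound=0 product=0
t=1: arr=3 -> substrate=1 bound=2 product=0
t=2: arr=0 -> substrate=1 bound=2 product=0
t=3: arr=2 -> substrate=3 bound=2 product=0
t=4: arr=1 -> substrate=2 bound=2 product=2
t=5: arr=3 -> substrate=5 bound=2 product=2
t=6: arr=0 -> substrate=5 bound=2 product=2
t=7: arr=2 -> substrate=5 bound=2 product=4
t=8: arr=2 -> substrate=7 bound=2 product=4
t=9: arr=2 -> substrate=9 bound=2 product=4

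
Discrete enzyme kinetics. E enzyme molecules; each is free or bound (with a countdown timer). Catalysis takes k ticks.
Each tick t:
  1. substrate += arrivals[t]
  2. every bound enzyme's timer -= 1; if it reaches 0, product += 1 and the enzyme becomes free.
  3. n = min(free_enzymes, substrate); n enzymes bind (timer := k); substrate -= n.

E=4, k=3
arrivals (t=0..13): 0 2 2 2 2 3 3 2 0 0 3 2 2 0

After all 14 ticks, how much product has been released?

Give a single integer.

Answer: 14

Derivation:
t=0: arr=0 -> substrate=0 bound=0 product=0
t=1: arr=2 -> substrate=0 bound=2 product=0
t=2: arr=2 -> substrate=0 bound=4 product=0
t=3: arr=2 -> substrate=2 bound=4 product=0
t=4: arr=2 -> substrate=2 bound=4 product=2
t=5: arr=3 -> substrate=3 bound=4 product=4
t=6: arr=3 -> substrate=6 bound=4 product=4
t=7: arr=2 -> substrate=6 bound=4 product=6
t=8: arr=0 -> substrate=4 bound=4 product=8
t=9: arr=0 -> substrate=4 bound=4 product=8
t=10: arr=3 -> substrate=5 bound=4 product=10
t=11: arr=2 -> substrate=5 bound=4 product=12
t=12: arr=2 -> substrate=7 bound=4 product=12
t=13: arr=0 -> substrate=5 bound=4 product=14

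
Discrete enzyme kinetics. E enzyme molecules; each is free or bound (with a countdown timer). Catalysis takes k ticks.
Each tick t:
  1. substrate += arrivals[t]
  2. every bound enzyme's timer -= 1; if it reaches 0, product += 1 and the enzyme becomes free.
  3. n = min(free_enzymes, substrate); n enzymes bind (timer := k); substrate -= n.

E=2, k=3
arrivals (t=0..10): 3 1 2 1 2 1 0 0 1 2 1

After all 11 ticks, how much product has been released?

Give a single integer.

Answer: 6

Derivation:
t=0: arr=3 -> substrate=1 bound=2 product=0
t=1: arr=1 -> substrate=2 bound=2 product=0
t=2: arr=2 -> substrate=4 bound=2 product=0
t=3: arr=1 -> substrate=3 bound=2 product=2
t=4: arr=2 -> substrate=5 bound=2 product=2
t=5: arr=1 -> substrate=6 bound=2 product=2
t=6: arr=0 -> substrate=4 bound=2 product=4
t=7: arr=0 -> substrate=4 bound=2 product=4
t=8: arr=1 -> substrate=5 bound=2 product=4
t=9: arr=2 -> substrate=5 bound=2 product=6
t=10: arr=1 -> substrate=6 bound=2 product=6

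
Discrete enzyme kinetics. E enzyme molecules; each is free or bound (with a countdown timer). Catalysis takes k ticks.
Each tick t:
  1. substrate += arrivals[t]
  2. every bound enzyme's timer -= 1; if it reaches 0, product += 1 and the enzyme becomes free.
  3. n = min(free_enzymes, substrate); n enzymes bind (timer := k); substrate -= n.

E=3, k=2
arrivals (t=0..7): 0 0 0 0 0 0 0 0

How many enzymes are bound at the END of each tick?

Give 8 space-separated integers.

t=0: arr=0 -> substrate=0 bound=0 product=0
t=1: arr=0 -> substrate=0 bound=0 product=0
t=2: arr=0 -> substrate=0 bound=0 product=0
t=3: arr=0 -> substrate=0 bound=0 product=0
t=4: arr=0 -> substrate=0 bound=0 product=0
t=5: arr=0 -> substrate=0 bound=0 product=0
t=6: arr=0 -> substrate=0 bound=0 product=0
t=7: arr=0 -> substrate=0 bound=0 product=0

Answer: 0 0 0 0 0 0 0 0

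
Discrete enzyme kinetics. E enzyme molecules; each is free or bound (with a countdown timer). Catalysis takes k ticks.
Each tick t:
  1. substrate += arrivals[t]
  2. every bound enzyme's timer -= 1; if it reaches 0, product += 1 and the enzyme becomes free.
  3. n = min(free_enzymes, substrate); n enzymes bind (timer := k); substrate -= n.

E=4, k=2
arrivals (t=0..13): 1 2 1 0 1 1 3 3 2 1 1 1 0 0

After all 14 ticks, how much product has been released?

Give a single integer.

t=0: arr=1 -> substrate=0 bound=1 product=0
t=1: arr=2 -> substrate=0 bound=3 product=0
t=2: arr=1 -> substrate=0 bound=3 product=1
t=3: arr=0 -> substrate=0 bound=1 product=3
t=4: arr=1 -> substrate=0 bound=1 product=4
t=5: arr=1 -> substrate=0 bound=2 product=4
t=6: arr=3 -> substrate=0 bound=4 product=5
t=7: arr=3 -> substrate=2 bound=4 product=6
t=8: arr=2 -> substrate=1 bound=4 product=9
t=9: arr=1 -> substrate=1 bound=4 product=10
t=10: arr=1 -> substrate=0 bound=3 product=13
t=11: arr=1 -> substrate=0 bound=3 product=14
t=12: arr=0 -> substrate=0 bound=1 product=16
t=13: arr=0 -> substrate=0 bound=0 product=17

Answer: 17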